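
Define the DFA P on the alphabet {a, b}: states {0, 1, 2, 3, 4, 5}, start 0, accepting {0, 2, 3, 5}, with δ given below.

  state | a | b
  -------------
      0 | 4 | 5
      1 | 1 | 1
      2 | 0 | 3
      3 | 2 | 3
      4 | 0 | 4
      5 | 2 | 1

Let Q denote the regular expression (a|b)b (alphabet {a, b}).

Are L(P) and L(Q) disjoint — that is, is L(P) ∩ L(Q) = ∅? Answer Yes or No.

Yes

Converting the expression Q to a DFA (subset construction, then merging equivalent states) gives the minimal DFA with states {q0, q1, q2, q3}, start state q0, accepting states {q3} and transitions q0: a→q1, b→q1; q1: a→q2, b→q3; q2: a→q2, b→q2; q3: a→q2, b→q2.
Exploring the product automaton P × Q from the start pair (0, q0), following both machines on each input symbol, reaches 11 state pairs: (0, q0), (4, q1), (5, q1), (0, q2), (4, q3), (2, q2), (1, q3), (4, q2), (5, q2), (3, q2), (1, q2).
P accepts in {0, 2, 3, 5} and Q accepts in {q3}; no reachable pair has both components accepting, so no string drives both machines to acceptance simultaneously and L(P) ∩ L(Q) = ∅.
So no string is accepted by both, and the intersection is empty.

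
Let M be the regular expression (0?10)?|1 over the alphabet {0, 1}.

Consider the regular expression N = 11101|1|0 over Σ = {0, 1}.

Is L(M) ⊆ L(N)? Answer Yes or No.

The empty string ε is in L(M) but not in L(N).
So L(M) ⊄ L(N).

No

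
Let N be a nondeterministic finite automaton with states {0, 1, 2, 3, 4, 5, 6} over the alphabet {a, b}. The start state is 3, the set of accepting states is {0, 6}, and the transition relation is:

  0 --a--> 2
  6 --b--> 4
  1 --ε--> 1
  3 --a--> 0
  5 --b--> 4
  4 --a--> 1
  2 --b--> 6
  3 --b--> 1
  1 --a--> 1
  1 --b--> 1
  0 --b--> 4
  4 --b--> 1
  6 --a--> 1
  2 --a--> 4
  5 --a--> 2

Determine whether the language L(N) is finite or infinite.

finite

The useful states (reachable from 3 and able to reach an accepting state) are {0, 2, 3, 6}.
Restricted to these states the transition graph has no cycle, so every accepting path has bounded length and L is finite.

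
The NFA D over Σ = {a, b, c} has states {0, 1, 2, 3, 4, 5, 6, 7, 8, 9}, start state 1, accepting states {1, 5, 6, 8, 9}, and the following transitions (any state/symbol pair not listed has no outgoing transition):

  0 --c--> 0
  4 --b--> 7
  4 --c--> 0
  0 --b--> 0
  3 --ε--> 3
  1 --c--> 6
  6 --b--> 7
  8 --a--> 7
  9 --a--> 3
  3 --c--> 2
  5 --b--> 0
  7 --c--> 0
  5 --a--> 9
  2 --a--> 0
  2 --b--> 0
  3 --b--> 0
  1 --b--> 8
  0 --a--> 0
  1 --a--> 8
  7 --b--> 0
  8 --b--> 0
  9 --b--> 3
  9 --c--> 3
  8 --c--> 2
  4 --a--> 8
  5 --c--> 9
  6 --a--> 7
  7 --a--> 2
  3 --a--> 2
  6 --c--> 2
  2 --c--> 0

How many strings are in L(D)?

4

The useful subgraph on states {1, 6, 8} is acyclic, so L(D) is finite; the longest accepting path visits 2 useful states, giving maximum string length 1.
Counting accepting paths from 1 by length: 1 of length 0, 3 of length 1. Total 4.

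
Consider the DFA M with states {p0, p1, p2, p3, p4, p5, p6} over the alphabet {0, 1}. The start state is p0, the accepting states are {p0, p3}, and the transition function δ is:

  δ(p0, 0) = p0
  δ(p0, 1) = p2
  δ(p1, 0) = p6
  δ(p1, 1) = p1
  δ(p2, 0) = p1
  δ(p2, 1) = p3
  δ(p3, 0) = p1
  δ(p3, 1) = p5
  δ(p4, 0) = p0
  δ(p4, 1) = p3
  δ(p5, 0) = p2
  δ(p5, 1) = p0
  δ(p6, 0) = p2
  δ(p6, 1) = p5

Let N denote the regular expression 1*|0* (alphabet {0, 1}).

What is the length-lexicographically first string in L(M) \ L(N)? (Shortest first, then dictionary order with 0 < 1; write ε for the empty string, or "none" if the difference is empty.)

The string 011 is accepted by M but not by N.
No shorter string lies in the difference, and 011 is the lexicographically first length-3 string in L(M) \ L(N).

011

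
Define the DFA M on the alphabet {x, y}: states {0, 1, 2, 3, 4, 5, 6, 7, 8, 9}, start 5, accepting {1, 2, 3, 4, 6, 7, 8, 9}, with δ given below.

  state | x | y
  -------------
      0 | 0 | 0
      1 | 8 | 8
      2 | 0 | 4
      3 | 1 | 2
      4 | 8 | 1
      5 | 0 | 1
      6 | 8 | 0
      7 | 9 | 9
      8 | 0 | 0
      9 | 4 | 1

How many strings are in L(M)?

3

The useful subgraph on states {1, 5, 8} is acyclic, so L(M) is finite; the longest accepting path visits 3 useful states, giving maximum string length 2.
Counting accepting paths from 5 by length: 1 of length 1, 2 of length 2. Total 3.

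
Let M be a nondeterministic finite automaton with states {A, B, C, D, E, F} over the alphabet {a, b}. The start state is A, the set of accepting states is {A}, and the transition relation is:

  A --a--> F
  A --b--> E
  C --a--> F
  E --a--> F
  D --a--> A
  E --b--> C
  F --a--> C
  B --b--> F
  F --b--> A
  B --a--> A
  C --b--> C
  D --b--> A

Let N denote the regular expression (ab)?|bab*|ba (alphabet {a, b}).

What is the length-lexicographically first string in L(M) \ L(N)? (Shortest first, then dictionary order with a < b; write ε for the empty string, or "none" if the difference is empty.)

The string aaab is accepted by M but not by N.
No shorter string lies in the difference, and aaab is the lexicographically first length-4 string in L(M) \ L(N).

aaab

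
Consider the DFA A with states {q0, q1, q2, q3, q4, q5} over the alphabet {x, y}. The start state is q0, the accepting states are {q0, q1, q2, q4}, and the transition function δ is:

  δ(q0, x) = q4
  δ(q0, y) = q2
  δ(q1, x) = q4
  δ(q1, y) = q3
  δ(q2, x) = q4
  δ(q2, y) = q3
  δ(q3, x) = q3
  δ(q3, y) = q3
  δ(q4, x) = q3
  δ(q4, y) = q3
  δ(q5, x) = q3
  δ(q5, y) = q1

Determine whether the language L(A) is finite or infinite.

The useful states (reachable from q0 and able to reach an accepting state) are {q0, q2, q4}.
Restricted to these states the transition graph has no cycle, so every accepting path has bounded length and L is finite.

finite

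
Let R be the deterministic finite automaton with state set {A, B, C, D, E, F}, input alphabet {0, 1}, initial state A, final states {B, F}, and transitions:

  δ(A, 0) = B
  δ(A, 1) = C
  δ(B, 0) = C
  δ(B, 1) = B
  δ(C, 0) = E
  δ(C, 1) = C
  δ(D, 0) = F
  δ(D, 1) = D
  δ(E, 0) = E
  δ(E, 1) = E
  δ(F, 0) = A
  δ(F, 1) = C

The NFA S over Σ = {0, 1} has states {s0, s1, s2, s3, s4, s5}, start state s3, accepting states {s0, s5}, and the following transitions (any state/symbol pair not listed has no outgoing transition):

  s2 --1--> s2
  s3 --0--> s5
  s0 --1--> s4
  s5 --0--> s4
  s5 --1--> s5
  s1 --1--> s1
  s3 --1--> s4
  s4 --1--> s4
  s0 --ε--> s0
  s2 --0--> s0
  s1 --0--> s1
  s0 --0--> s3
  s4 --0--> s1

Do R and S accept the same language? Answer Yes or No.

Yes

Exploring the product automaton R × S from the start pair (A, s3), following both machines on each input symbol, reaches 4 state pairs: (A, s3), (B, s5), (C, s4), (E, s1).
R accepts in {B, F} and S accepts in {s0, s5}. In every reachable pair the two components are either both accepting — (B, s5) — or both non-accepting, so no string is accepted by exactly one of the machines: L(R) \ L(S) and L(S) \ L(R) are both empty.
Hence every string is accepted by R iff it is accepted by S, and the two languages coincide.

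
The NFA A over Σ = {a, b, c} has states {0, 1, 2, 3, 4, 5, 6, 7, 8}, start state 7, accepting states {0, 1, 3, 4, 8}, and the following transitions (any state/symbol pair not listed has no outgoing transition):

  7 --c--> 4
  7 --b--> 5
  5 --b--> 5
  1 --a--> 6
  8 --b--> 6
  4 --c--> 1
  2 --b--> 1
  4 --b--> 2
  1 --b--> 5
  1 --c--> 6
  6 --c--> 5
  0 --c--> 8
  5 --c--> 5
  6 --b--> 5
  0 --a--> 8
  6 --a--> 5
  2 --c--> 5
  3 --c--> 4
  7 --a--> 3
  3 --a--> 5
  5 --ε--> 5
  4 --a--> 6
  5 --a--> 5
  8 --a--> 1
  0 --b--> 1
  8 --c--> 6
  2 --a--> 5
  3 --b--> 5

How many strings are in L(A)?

The useful subgraph on states {1, 2, 3, 4, 7} is acyclic, so L(A) is finite; the longest accepting path visits 5 useful states, giving maximum string length 4.
Counting accepting paths from 7 by length: 2 of length 1, 2 of length 2, 2 of length 3, 1 of length 4. Total 7.

7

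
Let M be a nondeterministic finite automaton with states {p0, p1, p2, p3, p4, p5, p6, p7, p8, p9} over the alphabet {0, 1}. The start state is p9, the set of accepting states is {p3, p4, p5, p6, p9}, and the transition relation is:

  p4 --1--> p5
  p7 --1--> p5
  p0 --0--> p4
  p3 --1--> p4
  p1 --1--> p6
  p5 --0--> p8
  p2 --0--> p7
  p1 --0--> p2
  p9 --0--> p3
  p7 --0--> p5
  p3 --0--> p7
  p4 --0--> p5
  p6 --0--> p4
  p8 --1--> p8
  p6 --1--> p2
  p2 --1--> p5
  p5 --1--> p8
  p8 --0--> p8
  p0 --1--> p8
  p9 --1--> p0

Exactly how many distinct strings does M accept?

10

The useful subgraph on states {p0, p3, p4, p5, p7, p9} is acyclic, so L(M) is finite; the longest accepting path visits 4 useful states, giving maximum string length 3.
Counting accepting paths from p9 by length: 1 of length 0, 1 of length 1, 2 of length 2, 6 of length 3. Total 10.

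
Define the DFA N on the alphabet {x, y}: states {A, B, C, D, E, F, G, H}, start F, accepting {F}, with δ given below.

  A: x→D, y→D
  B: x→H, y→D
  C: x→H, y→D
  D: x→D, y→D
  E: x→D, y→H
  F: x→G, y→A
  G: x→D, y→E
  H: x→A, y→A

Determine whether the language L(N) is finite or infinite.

The useful states (reachable from F and able to reach an accepting state) are {F}.
Restricted to these states the transition graph has no cycle, so every accepting path has bounded length and L is finite.

finite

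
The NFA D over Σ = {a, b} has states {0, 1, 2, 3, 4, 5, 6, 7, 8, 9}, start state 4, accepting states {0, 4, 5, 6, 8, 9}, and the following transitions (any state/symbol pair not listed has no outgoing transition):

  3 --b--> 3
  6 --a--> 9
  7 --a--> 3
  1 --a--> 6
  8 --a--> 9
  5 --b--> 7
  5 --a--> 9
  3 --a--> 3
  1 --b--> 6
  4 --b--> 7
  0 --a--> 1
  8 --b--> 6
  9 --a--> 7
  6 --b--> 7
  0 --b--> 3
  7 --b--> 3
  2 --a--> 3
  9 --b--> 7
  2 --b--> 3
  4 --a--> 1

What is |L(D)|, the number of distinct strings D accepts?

The useful subgraph on states {1, 4, 6, 9} is acyclic, so L(D) is finite; the longest accepting path visits 4 useful states, giving maximum string length 3.
Counting accepting paths from 4 by length: 1 of length 0, 2 of length 2, 2 of length 3. Total 5.

5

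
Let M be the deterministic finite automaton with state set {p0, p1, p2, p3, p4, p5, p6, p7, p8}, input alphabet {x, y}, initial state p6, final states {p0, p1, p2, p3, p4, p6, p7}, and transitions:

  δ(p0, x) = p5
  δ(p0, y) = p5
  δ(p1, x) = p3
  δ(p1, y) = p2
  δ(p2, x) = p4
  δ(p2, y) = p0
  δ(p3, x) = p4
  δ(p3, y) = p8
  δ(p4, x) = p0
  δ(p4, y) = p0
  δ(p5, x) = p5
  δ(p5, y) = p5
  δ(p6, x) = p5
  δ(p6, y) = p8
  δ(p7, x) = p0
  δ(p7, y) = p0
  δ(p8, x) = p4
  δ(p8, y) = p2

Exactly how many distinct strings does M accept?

The useful subgraph on states {p0, p2, p4, p6, p8} is acyclic, so L(M) is finite; the longest accepting path visits 5 useful states, giving maximum string length 4.
Counting accepting paths from p6 by length: 1 of length 0, 2 of length 2, 4 of length 3, 2 of length 4. Total 9.

9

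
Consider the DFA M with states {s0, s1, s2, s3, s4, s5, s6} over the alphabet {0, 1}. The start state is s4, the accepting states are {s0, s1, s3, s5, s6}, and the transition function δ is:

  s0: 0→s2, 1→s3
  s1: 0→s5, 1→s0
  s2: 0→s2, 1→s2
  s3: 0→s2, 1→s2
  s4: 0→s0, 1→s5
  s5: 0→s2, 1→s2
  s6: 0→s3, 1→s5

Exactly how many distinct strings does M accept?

3

The useful subgraph on states {s0, s3, s4, s5} is acyclic, so L(M) is finite; the longest accepting path visits 3 useful states, giving maximum string length 2.
Counting accepting paths from s4 by length: 2 of length 1, 1 of length 2. Total 3.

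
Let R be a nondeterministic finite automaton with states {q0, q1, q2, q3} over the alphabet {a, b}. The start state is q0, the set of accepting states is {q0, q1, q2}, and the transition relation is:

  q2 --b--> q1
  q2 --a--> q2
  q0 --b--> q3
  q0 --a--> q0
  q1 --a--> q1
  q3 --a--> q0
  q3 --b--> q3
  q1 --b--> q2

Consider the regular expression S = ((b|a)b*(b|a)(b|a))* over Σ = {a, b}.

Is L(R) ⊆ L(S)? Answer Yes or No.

No

The string a is in L(R) but not in L(S).
So L(R) ⊄ L(S).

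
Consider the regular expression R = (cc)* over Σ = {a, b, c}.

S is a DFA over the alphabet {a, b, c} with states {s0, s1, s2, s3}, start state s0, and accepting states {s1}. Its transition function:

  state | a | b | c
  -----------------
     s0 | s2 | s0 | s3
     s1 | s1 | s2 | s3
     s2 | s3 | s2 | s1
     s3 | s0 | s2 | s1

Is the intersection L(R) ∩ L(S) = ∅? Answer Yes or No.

No

The string cc is accepted by both R and S.
Hence L(R) ∩ L(S) ≠ ∅.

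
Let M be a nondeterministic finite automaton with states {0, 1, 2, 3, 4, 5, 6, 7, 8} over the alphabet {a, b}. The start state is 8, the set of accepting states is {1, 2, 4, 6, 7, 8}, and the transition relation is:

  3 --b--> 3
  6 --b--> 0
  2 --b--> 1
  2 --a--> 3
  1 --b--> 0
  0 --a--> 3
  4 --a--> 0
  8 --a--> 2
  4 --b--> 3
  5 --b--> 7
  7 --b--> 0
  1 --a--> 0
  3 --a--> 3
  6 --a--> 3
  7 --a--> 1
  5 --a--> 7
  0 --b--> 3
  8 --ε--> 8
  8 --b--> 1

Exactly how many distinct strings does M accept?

4

The useful subgraph on states {1, 2, 8} is acyclic, so L(M) is finite; the longest accepting path visits 3 useful states, giving maximum string length 2.
Counting accepting paths from 8 by length: 1 of length 0, 2 of length 1, 1 of length 2. Total 4.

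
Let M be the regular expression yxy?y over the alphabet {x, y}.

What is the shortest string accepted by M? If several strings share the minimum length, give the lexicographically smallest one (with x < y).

By inspection of the expression, no string of length less than 3 matches, and yxy is the lexicographically first match of length 3.

yxy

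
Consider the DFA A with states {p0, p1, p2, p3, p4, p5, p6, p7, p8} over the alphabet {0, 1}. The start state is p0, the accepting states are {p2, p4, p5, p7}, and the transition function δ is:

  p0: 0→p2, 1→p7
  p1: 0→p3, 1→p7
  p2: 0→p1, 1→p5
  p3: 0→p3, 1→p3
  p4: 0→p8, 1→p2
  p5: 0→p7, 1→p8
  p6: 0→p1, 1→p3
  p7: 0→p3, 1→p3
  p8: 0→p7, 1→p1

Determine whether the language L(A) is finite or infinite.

finite

The useful states (reachable from p0 and able to reach an accepting state) are {p0, p1, p2, p5, p7, p8}.
Restricted to these states the transition graph has no cycle, so every accepting path has bounded length and L is finite.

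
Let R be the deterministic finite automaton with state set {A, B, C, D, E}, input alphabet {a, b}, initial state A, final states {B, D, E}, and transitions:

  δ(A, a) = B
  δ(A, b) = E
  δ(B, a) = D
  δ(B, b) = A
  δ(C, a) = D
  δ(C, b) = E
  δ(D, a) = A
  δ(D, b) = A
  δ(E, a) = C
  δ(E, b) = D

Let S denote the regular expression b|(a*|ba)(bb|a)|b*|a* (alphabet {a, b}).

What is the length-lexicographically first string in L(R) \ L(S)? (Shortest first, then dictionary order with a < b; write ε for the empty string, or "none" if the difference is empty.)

The string aba is accepted by R but not by S.
No shorter string lies in the difference, and aba is the lexicographically first length-3 string in L(R) \ L(S).

aba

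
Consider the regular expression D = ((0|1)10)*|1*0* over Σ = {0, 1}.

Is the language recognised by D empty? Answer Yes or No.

The empty string ε matches the expression, so it belongs to L(D).
Since L(D) contains at least one string, it is not empty.

No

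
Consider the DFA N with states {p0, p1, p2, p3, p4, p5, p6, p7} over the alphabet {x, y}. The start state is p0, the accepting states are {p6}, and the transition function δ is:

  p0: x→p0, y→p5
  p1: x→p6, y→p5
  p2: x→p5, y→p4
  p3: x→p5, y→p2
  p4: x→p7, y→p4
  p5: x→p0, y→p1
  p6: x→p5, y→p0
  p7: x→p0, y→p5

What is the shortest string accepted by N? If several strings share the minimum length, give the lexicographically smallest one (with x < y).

A breadth-first search from p0 reaches an accepting state first via the path p0 → p5 → p1 → p6 on input yyx.
No string of length < 3 is accepted (BFS exhausts all shorter strings without reaching an accepting state), and yyx is the lexicographically least accepting string of length 3.

yyx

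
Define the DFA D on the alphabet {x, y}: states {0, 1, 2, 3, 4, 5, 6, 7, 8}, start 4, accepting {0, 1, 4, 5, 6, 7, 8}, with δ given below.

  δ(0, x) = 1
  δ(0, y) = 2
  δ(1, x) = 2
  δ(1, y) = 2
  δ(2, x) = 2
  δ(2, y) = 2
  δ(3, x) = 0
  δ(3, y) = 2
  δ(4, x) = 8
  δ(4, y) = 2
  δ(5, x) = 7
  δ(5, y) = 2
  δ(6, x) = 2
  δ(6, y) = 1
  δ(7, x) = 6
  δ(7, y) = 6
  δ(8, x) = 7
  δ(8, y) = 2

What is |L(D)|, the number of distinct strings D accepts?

The useful subgraph on states {1, 4, 6, 7, 8} is acyclic, so L(D) is finite; the longest accepting path visits 5 useful states, giving maximum string length 4.
Counting accepting paths from 4 by length: 1 of length 0, 1 of length 1, 1 of length 2, 2 of length 3, 2 of length 4. Total 7.

7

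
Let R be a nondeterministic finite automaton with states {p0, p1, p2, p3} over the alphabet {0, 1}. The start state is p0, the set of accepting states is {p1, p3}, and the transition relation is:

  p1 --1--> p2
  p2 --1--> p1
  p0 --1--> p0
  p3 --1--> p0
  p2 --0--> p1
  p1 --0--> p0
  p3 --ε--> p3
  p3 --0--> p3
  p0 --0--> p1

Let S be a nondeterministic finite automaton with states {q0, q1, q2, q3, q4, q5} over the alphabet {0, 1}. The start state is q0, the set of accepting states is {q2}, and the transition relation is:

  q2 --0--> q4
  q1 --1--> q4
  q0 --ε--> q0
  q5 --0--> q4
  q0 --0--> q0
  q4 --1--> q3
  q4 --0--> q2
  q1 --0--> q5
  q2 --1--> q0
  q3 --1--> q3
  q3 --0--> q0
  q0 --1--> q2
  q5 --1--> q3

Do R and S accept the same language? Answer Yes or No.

No

The string 0 is accepted by R but rejected by S.
So L(R) ≠ L(S).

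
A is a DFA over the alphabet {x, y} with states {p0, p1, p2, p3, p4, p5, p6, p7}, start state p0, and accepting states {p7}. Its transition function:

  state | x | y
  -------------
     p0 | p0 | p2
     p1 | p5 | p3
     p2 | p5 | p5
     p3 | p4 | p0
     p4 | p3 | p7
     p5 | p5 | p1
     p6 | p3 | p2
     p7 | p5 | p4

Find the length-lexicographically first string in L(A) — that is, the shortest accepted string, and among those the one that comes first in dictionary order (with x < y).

A breadth-first search from p0 reaches an accepting state first via the path p0 → p2 → p5 → p1 → p3 → p4 → p7 on input yxyyxy.
No string of length < 6 is accepted (BFS exhausts all shorter strings without reaching an accepting state), and yxyyxy is the lexicographically least accepting string of length 6.

yxyyxy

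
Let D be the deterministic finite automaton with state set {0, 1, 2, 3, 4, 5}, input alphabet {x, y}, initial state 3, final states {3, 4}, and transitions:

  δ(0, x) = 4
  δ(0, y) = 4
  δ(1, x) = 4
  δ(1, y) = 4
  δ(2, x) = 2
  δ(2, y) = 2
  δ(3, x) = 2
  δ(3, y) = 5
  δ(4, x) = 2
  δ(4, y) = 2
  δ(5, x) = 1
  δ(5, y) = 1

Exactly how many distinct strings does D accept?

The useful subgraph on states {1, 3, 4, 5} is acyclic, so L(D) is finite; the longest accepting path visits 4 useful states, giving maximum string length 3.
Counting accepting paths from 3 by length: 1 of length 0, 4 of length 3. Total 5.

5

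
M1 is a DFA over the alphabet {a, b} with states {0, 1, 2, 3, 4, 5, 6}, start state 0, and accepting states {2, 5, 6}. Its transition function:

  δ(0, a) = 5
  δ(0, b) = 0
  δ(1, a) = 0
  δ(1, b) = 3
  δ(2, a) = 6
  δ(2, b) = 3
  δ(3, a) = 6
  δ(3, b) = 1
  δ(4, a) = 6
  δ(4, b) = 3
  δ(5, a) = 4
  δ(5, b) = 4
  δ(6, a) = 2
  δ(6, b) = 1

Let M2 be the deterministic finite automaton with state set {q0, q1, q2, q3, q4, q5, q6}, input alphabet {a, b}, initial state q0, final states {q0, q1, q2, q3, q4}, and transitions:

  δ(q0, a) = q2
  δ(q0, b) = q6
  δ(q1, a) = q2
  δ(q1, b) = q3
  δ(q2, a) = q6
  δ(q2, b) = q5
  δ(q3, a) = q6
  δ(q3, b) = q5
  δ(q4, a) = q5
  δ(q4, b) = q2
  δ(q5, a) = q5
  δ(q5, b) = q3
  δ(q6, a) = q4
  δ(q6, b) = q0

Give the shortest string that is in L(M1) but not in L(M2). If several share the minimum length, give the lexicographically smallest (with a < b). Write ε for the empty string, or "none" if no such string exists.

The string aba is accepted by M1 but not by M2.
No shorter string lies in the difference, and aba is the lexicographically first length-3 string in L(M1) \ L(M2).

aba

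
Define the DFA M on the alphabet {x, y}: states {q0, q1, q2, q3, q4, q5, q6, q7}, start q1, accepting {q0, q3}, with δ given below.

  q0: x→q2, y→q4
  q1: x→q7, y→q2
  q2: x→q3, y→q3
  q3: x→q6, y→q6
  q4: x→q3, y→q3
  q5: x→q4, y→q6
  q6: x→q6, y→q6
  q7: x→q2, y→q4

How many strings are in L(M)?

The useful subgraph on states {q1, q2, q3, q4, q7} is acyclic, so L(M) is finite; the longest accepting path visits 4 useful states, giving maximum string length 3.
Counting accepting paths from q1 by length: 2 of length 2, 4 of length 3. Total 6.

6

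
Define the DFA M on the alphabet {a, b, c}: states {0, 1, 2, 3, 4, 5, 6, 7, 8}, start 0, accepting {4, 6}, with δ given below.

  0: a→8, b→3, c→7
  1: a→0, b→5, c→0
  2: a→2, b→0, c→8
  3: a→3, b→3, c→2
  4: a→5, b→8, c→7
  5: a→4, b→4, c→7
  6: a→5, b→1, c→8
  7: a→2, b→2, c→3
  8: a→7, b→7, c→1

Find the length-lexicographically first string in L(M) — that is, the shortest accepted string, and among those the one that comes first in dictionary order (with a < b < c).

acba

A breadth-first search from 0 reaches an accepting state first via the path 0 → 8 → 1 → 5 → 4 on input acba.
No string of length < 4 is accepted (BFS exhausts all shorter strings without reaching an accepting state), and acba is the lexicographically least accepting string of length 4.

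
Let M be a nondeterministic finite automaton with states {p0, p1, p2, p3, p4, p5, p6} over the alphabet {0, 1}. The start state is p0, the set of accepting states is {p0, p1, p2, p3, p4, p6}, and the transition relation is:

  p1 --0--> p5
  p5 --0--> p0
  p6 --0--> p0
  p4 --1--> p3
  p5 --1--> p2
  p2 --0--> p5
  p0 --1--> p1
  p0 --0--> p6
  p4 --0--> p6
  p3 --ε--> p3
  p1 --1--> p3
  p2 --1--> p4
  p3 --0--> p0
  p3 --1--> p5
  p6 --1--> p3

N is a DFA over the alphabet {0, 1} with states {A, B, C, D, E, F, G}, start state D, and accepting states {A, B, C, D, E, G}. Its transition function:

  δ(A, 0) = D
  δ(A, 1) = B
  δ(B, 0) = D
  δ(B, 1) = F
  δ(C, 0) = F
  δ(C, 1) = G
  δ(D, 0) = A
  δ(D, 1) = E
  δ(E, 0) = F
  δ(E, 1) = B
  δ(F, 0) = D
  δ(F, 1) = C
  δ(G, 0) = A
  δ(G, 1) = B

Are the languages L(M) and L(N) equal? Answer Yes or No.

Exploring the product automaton M × N from the start pair (p0, D), following both machines on each input symbol, reaches 7 state pairs: (p0, D), (p6, A), (p1, E), (p3, B), (p5, F), (p2, C), (p4, G).
M accepts in {p0, p1, p2, p3, p4, p6} and N accepts in {A, B, C, D, E, G}. In every reachable pair the two components are either both accepting — (p0, D), (p6, A), (p1, E), (p3, B), (p2, C), (p4, G) — or both non-accepting, so no string is accepted by exactly one of the machines: L(M) \ L(N) and L(N) \ L(M) are both empty.
Hence every string is accepted by M iff it is accepted by N, and the two languages coincide.

Yes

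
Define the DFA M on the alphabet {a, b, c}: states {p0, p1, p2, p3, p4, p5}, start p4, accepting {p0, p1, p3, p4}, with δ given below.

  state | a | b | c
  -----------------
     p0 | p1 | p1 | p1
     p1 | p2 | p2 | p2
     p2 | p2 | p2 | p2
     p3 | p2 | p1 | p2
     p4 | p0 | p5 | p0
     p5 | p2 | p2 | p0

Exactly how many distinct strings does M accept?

13

The useful subgraph on states {p0, p1, p4, p5} is acyclic, so L(M) is finite; the longest accepting path visits 4 useful states, giving maximum string length 3.
Counting accepting paths from p4 by length: 1 of length 0, 2 of length 1, 7 of length 2, 3 of length 3. Total 13.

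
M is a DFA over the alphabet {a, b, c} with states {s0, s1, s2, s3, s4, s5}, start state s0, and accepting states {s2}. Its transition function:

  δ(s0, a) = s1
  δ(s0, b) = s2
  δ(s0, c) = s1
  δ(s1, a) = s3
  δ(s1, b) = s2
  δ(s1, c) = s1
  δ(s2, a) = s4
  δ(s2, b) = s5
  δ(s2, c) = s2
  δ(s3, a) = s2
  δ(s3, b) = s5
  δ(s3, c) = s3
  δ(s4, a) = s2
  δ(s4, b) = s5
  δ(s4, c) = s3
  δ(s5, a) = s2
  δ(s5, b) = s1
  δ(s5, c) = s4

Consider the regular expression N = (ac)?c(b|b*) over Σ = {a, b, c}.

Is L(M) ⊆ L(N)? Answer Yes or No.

No

The string b is in L(M) but not in L(N).
So L(M) ⊄ L(N).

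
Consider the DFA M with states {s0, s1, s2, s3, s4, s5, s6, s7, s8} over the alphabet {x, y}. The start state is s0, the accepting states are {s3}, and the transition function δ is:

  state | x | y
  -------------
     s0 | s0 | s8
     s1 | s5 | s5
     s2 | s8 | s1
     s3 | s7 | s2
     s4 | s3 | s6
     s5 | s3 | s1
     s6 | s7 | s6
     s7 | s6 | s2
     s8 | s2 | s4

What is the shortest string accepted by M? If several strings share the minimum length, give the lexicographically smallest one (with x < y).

yyx

A breadth-first search from s0 reaches an accepting state first via the path s0 → s8 → s4 → s3 on input yyx.
No string of length < 3 is accepted (BFS exhausts all shorter strings without reaching an accepting state), and yyx is the lexicographically least accepting string of length 3.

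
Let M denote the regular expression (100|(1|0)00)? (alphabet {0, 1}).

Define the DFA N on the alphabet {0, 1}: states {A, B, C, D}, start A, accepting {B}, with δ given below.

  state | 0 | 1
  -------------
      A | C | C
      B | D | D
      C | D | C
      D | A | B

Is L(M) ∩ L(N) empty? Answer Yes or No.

Converting the expression M to a DFA (subset construction, then merging equivalent states) gives the minimal DFA with states {m0, m1, m2, m3, m4}, start state m0, accepting states {m0, m4} and transitions m0: 0→m1, 1→m1; m1: 0→m2, 1→m3; m2: 0→m4, 1→m3; m3: 0→m3, 1→m3; m4: 0→m3, 1→m3.
Exploring the product automaton M × N from the start pair (m0, A), following both machines on each input symbol, reaches 8 state pairs: (m0, A), (m1, C), (m2, D), (m3, C), (m4, A), (m3, B), (m3, D), (m3, A).
M accepts in {m0, m4} and N accepts in {B}; no reachable pair has both components accepting, so no string drives both machines to acceptance simultaneously and L(M) ∩ L(N) = ∅.
So no string is accepted by both, and the intersection is empty.

Yes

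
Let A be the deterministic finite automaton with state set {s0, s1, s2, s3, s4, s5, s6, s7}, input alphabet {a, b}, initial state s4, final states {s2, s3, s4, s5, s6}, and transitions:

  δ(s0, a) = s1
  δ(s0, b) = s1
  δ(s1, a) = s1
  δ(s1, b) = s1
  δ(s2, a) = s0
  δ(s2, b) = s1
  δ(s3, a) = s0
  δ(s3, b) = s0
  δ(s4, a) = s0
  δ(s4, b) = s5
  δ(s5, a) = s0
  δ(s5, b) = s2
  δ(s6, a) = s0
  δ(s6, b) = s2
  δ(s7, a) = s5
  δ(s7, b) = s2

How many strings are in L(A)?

The useful subgraph on states {s2, s4, s5} is acyclic, so L(A) is finite; the longest accepting path visits 3 useful states, giving maximum string length 2.
Counting accepting paths from s4 by length: 1 of length 0, 1 of length 1, 1 of length 2. Total 3.

3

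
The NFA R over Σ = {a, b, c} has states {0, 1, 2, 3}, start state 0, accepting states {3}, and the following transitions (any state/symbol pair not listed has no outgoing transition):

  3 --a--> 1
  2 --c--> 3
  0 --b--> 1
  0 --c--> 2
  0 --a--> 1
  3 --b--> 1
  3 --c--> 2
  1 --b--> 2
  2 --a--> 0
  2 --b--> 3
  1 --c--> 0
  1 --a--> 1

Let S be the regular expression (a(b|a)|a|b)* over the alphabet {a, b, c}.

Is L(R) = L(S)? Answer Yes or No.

No

The string cb is accepted by R but rejected by S.
So L(R) ≠ L(S).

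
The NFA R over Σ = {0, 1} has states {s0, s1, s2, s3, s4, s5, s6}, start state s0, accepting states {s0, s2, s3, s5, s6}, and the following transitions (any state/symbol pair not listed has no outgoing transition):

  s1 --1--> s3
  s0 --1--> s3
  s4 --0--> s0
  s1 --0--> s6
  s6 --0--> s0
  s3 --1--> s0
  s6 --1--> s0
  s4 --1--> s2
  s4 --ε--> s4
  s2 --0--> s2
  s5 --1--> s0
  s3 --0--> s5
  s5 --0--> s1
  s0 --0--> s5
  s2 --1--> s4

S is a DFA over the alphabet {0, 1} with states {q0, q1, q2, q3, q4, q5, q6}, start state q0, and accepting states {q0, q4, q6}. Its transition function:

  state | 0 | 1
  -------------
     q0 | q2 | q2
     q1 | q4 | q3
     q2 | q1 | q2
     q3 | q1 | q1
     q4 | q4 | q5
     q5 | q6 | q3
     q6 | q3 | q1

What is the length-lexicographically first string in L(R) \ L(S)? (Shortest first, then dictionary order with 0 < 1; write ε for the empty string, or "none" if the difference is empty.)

The string 0 is accepted by R but not by S.
No shorter string lies in the difference, and 0 is the lexicographically first length-1 string in L(R) \ L(S).

0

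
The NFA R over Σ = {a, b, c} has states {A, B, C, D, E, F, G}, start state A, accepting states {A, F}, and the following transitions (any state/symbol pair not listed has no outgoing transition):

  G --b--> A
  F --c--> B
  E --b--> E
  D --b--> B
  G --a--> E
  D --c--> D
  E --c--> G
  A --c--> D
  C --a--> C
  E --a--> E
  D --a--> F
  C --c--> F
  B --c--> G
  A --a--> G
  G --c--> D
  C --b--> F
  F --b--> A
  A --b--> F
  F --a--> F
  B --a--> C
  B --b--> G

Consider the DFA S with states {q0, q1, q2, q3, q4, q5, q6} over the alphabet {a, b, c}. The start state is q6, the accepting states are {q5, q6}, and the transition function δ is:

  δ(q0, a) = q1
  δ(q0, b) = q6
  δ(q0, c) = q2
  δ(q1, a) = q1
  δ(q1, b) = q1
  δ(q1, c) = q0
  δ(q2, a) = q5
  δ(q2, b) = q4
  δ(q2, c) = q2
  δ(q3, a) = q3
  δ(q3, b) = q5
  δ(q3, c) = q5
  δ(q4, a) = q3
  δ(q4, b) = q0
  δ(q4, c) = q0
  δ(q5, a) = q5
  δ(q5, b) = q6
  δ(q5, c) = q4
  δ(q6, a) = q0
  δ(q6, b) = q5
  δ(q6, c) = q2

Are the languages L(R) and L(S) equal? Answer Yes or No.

Yes

Exploring the product automaton R × S from the start pair (A, q6), following both machines on each input symbol, reaches 7 state pairs: (A, q6), (G, q0), (F, q5), (D, q2), (E, q1), (B, q4), (C, q3).
R accepts in {A, F} and S accepts in {q5, q6}. In every reachable pair the two components are either both accepting — (A, q6), (F, q5) — or both non-accepting, so no string is accepted by exactly one of the machines: L(R) \ L(S) and L(S) \ L(R) are both empty.
Hence every string is accepted by R iff it is accepted by S, and the two languages coincide.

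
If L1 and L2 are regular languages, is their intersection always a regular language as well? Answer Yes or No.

Run DFAs for L₁ and L₂ in parallel: the product automaton with state set Q₁ × Q₂, start (q₁, q₂) and accepting set F₁ × F₂ recognises L₁ ∩ L₂.
So the regular languages are closed under intersection.

Yes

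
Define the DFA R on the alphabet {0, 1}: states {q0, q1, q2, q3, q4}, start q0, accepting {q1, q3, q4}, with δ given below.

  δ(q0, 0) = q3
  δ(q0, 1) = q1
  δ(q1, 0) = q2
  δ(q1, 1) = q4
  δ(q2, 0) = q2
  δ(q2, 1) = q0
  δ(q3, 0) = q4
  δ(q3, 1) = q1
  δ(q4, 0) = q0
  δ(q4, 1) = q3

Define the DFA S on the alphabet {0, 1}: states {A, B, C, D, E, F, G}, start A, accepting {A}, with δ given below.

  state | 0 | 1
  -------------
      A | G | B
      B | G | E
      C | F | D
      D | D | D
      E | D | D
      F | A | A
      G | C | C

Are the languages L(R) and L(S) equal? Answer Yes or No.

The string 0 is accepted by R but rejected by S.
So L(R) ≠ L(S).

No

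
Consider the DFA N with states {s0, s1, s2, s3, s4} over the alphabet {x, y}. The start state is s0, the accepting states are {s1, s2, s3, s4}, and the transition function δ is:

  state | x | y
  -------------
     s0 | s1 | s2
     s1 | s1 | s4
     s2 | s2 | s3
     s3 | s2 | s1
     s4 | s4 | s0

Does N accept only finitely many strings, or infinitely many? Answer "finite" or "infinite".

State s1 is reachable from the start and can reach an accepting state, and it lies on the cycle s1 → s1.
Traversing that cycle any number of times yields accepted strings of unbounded length, so the language is infinite.

infinite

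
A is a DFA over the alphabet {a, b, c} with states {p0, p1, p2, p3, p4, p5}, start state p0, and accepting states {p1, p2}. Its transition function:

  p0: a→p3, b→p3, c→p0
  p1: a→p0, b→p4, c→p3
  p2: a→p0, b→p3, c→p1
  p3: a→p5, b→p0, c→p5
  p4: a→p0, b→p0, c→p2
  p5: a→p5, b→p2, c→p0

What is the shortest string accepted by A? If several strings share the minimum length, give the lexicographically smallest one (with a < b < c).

A breadth-first search from p0 reaches an accepting state first via the path p0 → p3 → p5 → p2 on input aab.
No string of length < 3 is accepted (BFS exhausts all shorter strings without reaching an accepting state), and aab is the lexicographically least accepting string of length 3.

aab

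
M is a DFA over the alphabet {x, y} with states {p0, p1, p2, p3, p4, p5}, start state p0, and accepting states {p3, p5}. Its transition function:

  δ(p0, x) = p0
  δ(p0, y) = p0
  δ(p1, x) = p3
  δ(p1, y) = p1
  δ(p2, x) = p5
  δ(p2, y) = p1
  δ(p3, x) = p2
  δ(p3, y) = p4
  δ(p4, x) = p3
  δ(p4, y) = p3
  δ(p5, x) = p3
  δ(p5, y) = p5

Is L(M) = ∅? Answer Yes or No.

Yes

The states reachable from the start state are {p0}.
None of the accepting states {p3, p5} is reachable, so no string is accepted and L(M) = ∅.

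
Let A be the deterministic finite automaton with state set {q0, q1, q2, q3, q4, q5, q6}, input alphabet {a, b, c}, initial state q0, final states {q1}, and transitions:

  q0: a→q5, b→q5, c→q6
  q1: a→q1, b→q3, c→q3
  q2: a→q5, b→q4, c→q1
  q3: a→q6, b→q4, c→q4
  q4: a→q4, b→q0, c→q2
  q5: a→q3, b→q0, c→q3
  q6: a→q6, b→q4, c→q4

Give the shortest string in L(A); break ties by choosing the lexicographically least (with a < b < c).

cbcc

A breadth-first search from q0 reaches an accepting state first via the path q0 → q6 → q4 → q2 → q1 on input cbcc.
No string of length < 4 is accepted (BFS exhausts all shorter strings without reaching an accepting state), and cbcc is the lexicographically least accepting string of length 4.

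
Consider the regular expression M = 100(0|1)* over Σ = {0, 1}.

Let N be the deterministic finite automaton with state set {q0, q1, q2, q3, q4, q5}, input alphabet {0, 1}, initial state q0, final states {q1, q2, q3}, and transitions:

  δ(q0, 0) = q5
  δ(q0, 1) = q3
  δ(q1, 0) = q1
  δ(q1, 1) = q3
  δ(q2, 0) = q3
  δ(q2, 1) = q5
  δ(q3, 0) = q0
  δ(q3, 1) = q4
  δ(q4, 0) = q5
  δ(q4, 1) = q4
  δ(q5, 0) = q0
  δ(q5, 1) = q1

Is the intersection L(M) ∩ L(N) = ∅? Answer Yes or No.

The string 1001 is accepted by both M and N.
Hence L(M) ∩ L(N) ≠ ∅.

No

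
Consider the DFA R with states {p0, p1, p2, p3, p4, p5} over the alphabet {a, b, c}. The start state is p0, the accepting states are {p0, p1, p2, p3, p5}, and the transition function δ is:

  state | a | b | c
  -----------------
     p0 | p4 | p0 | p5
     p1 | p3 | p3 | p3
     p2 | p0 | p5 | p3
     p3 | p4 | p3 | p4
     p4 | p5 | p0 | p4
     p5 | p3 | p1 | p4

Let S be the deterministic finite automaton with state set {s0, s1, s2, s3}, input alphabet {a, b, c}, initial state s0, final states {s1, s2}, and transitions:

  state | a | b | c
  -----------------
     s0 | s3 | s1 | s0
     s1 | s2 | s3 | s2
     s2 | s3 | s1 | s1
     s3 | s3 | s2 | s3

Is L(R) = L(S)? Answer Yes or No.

The empty string ε is accepted by R but rejected by S.
So L(R) ≠ L(S).

No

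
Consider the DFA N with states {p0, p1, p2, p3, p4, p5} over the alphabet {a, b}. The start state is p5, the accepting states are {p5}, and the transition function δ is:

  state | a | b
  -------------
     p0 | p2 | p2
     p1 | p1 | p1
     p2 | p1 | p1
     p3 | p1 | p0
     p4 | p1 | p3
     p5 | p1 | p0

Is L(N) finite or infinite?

finite

The useful states (reachable from p5 and able to reach an accepting state) are {p5}.
Restricted to these states the transition graph has no cycle, so every accepting path has bounded length and L is finite.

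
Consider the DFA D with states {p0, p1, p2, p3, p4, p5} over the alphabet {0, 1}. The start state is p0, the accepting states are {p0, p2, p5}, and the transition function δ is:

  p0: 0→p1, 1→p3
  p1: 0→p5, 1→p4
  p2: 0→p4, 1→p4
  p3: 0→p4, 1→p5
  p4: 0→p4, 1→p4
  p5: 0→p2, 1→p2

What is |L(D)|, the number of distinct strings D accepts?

7

The useful subgraph on states {p0, p1, p2, p3, p5} is acyclic, so L(D) is finite; the longest accepting path visits 4 useful states, giving maximum string length 3.
Counting accepting paths from p0 by length: 1 of length 0, 2 of length 2, 4 of length 3. Total 7.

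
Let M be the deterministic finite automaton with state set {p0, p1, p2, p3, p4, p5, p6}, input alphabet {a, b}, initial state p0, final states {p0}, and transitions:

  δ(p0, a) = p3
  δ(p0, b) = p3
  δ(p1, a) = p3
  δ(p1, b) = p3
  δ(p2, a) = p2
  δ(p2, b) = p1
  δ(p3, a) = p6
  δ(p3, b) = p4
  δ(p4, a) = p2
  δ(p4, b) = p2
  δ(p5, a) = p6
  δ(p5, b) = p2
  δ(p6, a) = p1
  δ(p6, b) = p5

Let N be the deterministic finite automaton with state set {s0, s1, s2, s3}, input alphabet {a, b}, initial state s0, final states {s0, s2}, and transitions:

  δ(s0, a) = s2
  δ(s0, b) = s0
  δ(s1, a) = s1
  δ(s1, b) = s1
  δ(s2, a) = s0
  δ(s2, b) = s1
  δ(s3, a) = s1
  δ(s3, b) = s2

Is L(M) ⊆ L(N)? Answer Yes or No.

Yes

Exploring the product automaton M × N from the start pair (p0, s0), following both machines on each input symbol, reaches 17 state pairs: (p0, s0), (p3, s2), (p3, s0), (p6, s0), (p4, s1), (p6, s2), (p4, s0), (p1, s2), (p5, s0), (p2, s1), (p1, s0), (p5, s1), (p2, s2), (p2, s0), (p3, s1), (p1, s1), (p6, s1).
M accepts in {p0} and N accepts in {s0, s2}. The reachable pairs whose M-component is accepting are (p0, s0); in each of them the N-component is accepting too, so the product for L(M) \ L(N) (M-component accepting, N-component rejecting) has no reachable accepting pair and the difference is empty.
Hence every string in L(M) is also in L(N).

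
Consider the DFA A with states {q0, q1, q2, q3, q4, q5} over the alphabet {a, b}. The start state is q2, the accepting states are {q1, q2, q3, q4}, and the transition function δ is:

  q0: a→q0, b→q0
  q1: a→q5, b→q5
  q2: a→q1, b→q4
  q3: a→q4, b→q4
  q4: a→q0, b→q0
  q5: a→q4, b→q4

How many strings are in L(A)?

The useful subgraph on states {q1, q2, q4, q5} is acyclic, so L(A) is finite; the longest accepting path visits 4 useful states, giving maximum string length 3.
Counting accepting paths from q2 by length: 1 of length 0, 2 of length 1, 4 of length 3. Total 7.

7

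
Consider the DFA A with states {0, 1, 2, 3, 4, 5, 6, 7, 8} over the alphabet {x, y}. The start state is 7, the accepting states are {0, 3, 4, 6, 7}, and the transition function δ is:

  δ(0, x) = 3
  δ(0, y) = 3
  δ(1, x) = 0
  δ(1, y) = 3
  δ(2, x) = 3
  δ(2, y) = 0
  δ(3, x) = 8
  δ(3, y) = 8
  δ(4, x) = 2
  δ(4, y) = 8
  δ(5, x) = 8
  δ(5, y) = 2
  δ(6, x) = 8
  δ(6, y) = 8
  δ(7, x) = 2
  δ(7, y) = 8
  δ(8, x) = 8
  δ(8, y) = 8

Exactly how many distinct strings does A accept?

The useful subgraph on states {0, 2, 3, 7} is acyclic, so L(A) is finite; the longest accepting path visits 4 useful states, giving maximum string length 3.
Counting accepting paths from 7 by length: 1 of length 0, 2 of length 2, 2 of length 3. Total 5.

5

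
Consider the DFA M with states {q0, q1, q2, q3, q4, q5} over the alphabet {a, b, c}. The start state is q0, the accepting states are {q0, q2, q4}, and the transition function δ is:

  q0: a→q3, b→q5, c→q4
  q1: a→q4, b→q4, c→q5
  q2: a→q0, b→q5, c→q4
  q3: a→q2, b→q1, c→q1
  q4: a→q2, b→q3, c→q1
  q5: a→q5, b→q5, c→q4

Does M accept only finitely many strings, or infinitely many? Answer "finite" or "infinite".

infinite

State q1 is reachable from the start and can reach an accepting state, and it lies on the cycle q1 → q4 → q1.
Traversing that cycle any number of times yields accepted strings of unbounded length, so the language is infinite.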